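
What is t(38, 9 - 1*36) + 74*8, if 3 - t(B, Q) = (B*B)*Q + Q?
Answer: 39610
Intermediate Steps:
t(B, Q) = 3 - Q - Q*B² (t(B, Q) = 3 - ((B*B)*Q + Q) = 3 - (B²*Q + Q) = 3 - (Q*B² + Q) = 3 - (Q + Q*B²) = 3 + (-Q - Q*B²) = 3 - Q - Q*B²)
t(38, 9 - 1*36) + 74*8 = (3 - (9 - 1*36) - 1*(9 - 1*36)*38²) + 74*8 = (3 - (9 - 36) - 1*(9 - 36)*1444) + 592 = (3 - 1*(-27) - 1*(-27)*1444) + 592 = (3 + 27 + 38988) + 592 = 39018 + 592 = 39610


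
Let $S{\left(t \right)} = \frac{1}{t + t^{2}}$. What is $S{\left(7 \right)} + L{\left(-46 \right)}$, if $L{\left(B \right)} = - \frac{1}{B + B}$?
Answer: $\frac{37}{1288} \approx 0.028727$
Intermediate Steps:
$L{\left(B \right)} = - \frac{1}{2 B}$
$S{\left(7 \right)} + L{\left(-46 \right)} = \frac{1}{7 \left(1 + 7\right)} - \frac{1}{2 \left(-46\right)} = \frac{1}{7 \cdot 8} - - \frac{1}{92} = \frac{1}{7} \cdot \frac{1}{8} + \frac{1}{92} = \frac{1}{56} + \frac{1}{92} = \frac{37}{1288}$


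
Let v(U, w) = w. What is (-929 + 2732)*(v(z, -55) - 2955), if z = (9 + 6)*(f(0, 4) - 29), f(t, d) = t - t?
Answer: -5427030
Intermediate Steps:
f(t, d) = 0
z = -435 (z = (9 + 6)*(0 - 29) = 15*(-29) = -435)
(-929 + 2732)*(v(z, -55) - 2955) = (-929 + 2732)*(-55 - 2955) = 1803*(-3010) = -5427030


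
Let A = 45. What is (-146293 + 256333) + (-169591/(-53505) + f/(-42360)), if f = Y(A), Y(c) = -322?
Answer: 8313658599179/75549060 ≈ 1.1004e+5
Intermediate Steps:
f = -322
(-146293 + 256333) + (-169591/(-53505) + f/(-42360)) = (-146293 + 256333) + (-169591/(-53505) - 322/(-42360)) = 110040 + (-169591*(-1/53505) - 322*(-1/42360)) = 110040 + (169591/53505 + 161/21180) = 110040 + 240036779/75549060 = 8313658599179/75549060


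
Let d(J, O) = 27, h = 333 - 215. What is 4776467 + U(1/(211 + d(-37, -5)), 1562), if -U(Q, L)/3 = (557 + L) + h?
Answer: 4769756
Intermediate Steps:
h = 118
U(Q, L) = -2025 - 3*L (U(Q, L) = -3*((557 + L) + 118) = -3*(675 + L) = -2025 - 3*L)
4776467 + U(1/(211 + d(-37, -5)), 1562) = 4776467 + (-2025 - 3*1562) = 4776467 + (-2025 - 4686) = 4776467 - 6711 = 4769756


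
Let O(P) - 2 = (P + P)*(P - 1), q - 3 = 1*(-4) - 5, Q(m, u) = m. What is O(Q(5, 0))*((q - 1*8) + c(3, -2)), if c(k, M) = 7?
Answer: -294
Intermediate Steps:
q = -6 (q = 3 + (1*(-4) - 5) = 3 + (-4 - 5) = 3 - 9 = -6)
O(P) = 2 + 2*P*(-1 + P) (O(P) = 2 + (P + P)*(P - 1) = 2 + (2*P)*(-1 + P) = 2 + 2*P*(-1 + P))
O(Q(5, 0))*((q - 1*8) + c(3, -2)) = (2 - 2*5 + 2*5²)*((-6 - 1*8) + 7) = (2 - 10 + 2*25)*((-6 - 8) + 7) = (2 - 10 + 50)*(-14 + 7) = 42*(-7) = -294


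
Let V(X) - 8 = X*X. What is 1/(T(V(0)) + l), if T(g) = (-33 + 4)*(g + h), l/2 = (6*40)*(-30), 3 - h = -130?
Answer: -1/18489 ≈ -5.4086e-5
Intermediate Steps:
h = 133 (h = 3 - 1*(-130) = 3 + 130 = 133)
V(X) = 8 + X² (V(X) = 8 + X*X = 8 + X²)
l = -14400 (l = 2*((6*40)*(-30)) = 2*(240*(-30)) = 2*(-7200) = -14400)
T(g) = -3857 - 29*g (T(g) = (-33 + 4)*(g + 133) = -29*(133 + g) = -3857 - 29*g)
1/(T(V(0)) + l) = 1/((-3857 - 29*(8 + 0²)) - 14400) = 1/((-3857 - 29*(8 + 0)) - 14400) = 1/((-3857 - 29*8) - 14400) = 1/((-3857 - 232) - 14400) = 1/(-4089 - 14400) = 1/(-18489) = -1/18489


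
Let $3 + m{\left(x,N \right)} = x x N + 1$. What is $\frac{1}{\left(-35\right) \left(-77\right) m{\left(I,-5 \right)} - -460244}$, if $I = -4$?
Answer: $\frac{1}{239254} \approx 4.1797 \cdot 10^{-6}$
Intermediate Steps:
$m{\left(x,N \right)} = -2 + N x^{2}$ ($m{\left(x,N \right)} = -3 + \left(x x N + 1\right) = -3 + \left(x^{2} N + 1\right) = -3 + \left(N x^{2} + 1\right) = -3 + \left(1 + N x^{2}\right) = -2 + N x^{2}$)
$\frac{1}{\left(-35\right) \left(-77\right) m{\left(I,-5 \right)} - -460244} = \frac{1}{\left(-35\right) \left(-77\right) \left(-2 - 5 \left(-4\right)^{2}\right) - -460244} = \frac{1}{2695 \left(-2 - 80\right) + 460244} = \frac{1}{2695 \left(-82\right) + 460244} = \frac{1}{-220990 + 460244} = \frac{1}{239254}$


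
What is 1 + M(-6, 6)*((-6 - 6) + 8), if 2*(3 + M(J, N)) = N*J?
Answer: 85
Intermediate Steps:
M(J, N) = -3 + J*N/2 (M(J, N) = -3 + (N*J)/2 = -3 + (J*N)/2 = -3 + J*N/2)
1 + M(-6, 6)*((-6 - 6) + 8) = 1 + (-3 + (½)*(-6)*6)*((-6 - 6) + 8) = 1 + (-3 - 18)*(-12 + 8) = 1 - 21*(-4) = 1 + 84 = 85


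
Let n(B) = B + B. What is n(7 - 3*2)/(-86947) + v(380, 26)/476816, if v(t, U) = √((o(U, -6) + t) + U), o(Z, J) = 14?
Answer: -2/86947 + √105/238408 ≈ 1.9978e-5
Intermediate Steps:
v(t, U) = √(14 + U + t) (v(t, U) = √((14 + t) + U) = √(14 + U + t))
n(B) = 2*B
n(7 - 3*2)/(-86947) + v(380, 26)/476816 = (2*(7 - 3*2))/(-86947) + √(14 + 26 + 380)/476816 = (2*(7 - 6))*(-1/86947) + √420*(1/476816) = (2*1)*(-1/86947) + (2*√105)*(1/476816) = 2*(-1/86947) + √105/238408 = -2/86947 + √105/238408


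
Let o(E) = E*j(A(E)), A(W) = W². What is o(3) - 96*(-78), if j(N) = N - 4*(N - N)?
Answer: 7515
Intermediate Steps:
j(N) = N (j(N) = N - 4*0 = N + 0 = N)
o(E) = E³ (o(E) = E*E² = E³)
o(3) - 96*(-78) = 3³ - 96*(-78) = 27 + 7488 = 7515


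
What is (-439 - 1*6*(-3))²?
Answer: 177241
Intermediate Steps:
(-439 - 1*6*(-3))² = (-439 - 6*(-3))² = (-439 + 18)² = (-421)² = 177241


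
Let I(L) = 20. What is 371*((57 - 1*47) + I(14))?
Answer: 11130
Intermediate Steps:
371*((57 - 1*47) + I(14)) = 371*((57 - 1*47) + 20) = 371*((57 - 47) + 20) = 371*(10 + 20) = 371*30 = 11130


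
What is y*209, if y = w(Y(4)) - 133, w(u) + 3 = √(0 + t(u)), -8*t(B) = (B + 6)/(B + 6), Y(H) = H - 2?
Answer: -28424 + 209*I*√2/4 ≈ -28424.0 + 73.893*I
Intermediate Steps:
Y(H) = -2 + H
t(B) = -⅛ (t(B) = -(B + 6)/(8*(B + 6)) = -(6 + B)/(8*(6 + B)) = -⅛*1 = -⅛)
w(u) = -3 + I*√2/4 (w(u) = -3 + √(0 - ⅛) = -3 + √(-⅛) = -3 + I*√2/4)
y = -136 + I*√2/4 (y = (-3 + I*√2/4) - 133 = -136 + I*√2/4 ≈ -136.0 + 0.35355*I)
y*209 = (-136 + I*√2/4)*209 = -28424 + 209*I*√2/4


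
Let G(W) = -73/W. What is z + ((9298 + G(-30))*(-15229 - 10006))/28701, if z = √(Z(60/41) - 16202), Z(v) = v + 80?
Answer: -1408178611/172206 + 3*I*√3010958/41 ≈ -8177.3 + 126.97*I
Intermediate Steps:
Z(v) = 80 + v
z = 3*I*√3010958/41 (z = √((80 + 60/41) - 16202) = √(3340/41 - 16202) = √(-660942/41) = 3*I*√3010958/41 ≈ 126.97*I)
z + ((9298 + G(-30))*(-15229 - 10006))/28701 = 3*I*√3010958/41 + ((9298 - 73/(-30))*(-15229 - 10006))/28701 = 3*I*√3010958/41 + ((9298 - 73*(-1/30))*(-25235))*(1/28701) = 3*I*√3010958/41 + ((9298 + 73/30)*(-25235))*(1/28701) = 3*I*√3010958/41 + ((279013/30)*(-25235))*(1/28701) = 3*I*√3010958/41 - 1408178611/6*1/28701 = 3*I*√3010958/41 - 1408178611/172206 = -1408178611/172206 + 3*I*√3010958/41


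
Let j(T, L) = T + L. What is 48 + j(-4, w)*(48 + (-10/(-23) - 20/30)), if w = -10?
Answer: -42832/69 ≈ -620.75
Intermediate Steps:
j(T, L) = L + T
48 + j(-4, w)*(48 + (-10/(-23) - 20/30)) = 48 + (-10 - 4)*(48 + (-10/(-23) - 20/30)) = 48 - 14*(48 + (-10*(-1/23) - 20*1/30)) = 48 - 14*(48 + (10/23 - ⅔)) = 48 - 14*(48 - 16/69) = 48 - 14*3296/69 = 48 - 46144/69 = -42832/69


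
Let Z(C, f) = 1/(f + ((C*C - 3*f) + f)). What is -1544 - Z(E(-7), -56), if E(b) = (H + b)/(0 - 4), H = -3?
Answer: -384460/249 ≈ -1544.0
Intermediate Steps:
E(b) = 3/4 - b/4 (E(b) = (-3 + b)/(0 - 4) = (-3 + b)/(-4) = (-3 + b)*(-1/4) = 3/4 - b/4)
Z(C, f) = 1/(C**2 - f) (Z(C, f) = 1/(f + ((C**2 - 3*f) + f)) = 1/(f + (C**2 - 2*f)) = 1/(C**2 - f))
-1544 - Z(E(-7), -56) = -1544 - 1/((3/4 - 1/4*(-7))**2 - 1*(-56)) = -1544 - 1/((3/4 + 7/4)**2 + 56) = -1544 - 1/((5/2)**2 + 56) = -1544 - 1/(25/4 + 56) = -1544 - 1/249/4 = -1544 - 1*4/249 = -1544 - 4/249 = -384460/249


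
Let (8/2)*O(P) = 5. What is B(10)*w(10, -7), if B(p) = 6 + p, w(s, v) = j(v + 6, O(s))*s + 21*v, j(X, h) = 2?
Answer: -2032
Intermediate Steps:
O(P) = 5/4 (O(P) = (1/4)*5 = 5/4)
w(s, v) = 2*s + 21*v
B(10)*w(10, -7) = (6 + 10)*(2*10 + 21*(-7)) = 16*(20 - 147) = 16*(-127) = -2032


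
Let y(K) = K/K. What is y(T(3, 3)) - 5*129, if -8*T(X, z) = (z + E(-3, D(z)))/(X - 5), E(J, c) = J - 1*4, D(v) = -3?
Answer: -644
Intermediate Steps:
E(J, c) = -4 + J (E(J, c) = J - 4 = -4 + J)
T(X, z) = -(-7 + z)/(8*(-5 + X)) (T(X, z) = -(z + (-4 - 3))/(8*(X - 5)) = -(z - 7)/(8*(-5 + X)) = -(-7 + z)/(8*(-5 + X)))
y(K) = 1
y(T(3, 3)) - 5*129 = 1 - 5*129 = 1 - 645 = -644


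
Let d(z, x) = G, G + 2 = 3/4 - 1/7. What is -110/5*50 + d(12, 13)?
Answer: -30839/28 ≈ -1101.4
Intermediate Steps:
G = -39/28 (G = -2 + (3/4 - 1/7) = -2 + 17/28 = -39/28 ≈ -1.3929)
d(z, x) = -39/28
-110/5*50 + d(12, 13) = -110/5*50 - 39/28 = -110*1/5*50 - 39/28 = -22*50 - 39/28 = -1100 - 39/28 = -30839/28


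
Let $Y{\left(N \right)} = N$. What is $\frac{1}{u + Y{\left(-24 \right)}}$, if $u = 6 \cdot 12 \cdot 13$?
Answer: $\frac{1}{912} \approx 0.0010965$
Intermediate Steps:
$u = 936$ ($u = 72 \cdot 13 = 936$)
$\frac{1}{u + Y{\left(-24 \right)}} = \frac{1}{936 - 24} = \frac{1}{912}$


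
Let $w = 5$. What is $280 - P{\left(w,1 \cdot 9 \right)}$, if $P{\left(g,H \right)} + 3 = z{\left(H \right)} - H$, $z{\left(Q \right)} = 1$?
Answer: $291$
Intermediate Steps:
$P{\left(g,H \right)} = -2 - H$ ($P{\left(g,H \right)} = -3 - \left(-1 + H\right) = -2 - H$)
$280 - P{\left(w,1 \cdot 9 \right)} = 280 - \left(-2 - 1 \cdot 9\right) = 280 - \left(-2 - 9\right) = 280 - -11 = 280 + 11 = 291$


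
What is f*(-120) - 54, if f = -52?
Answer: 6186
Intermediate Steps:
f*(-120) - 54 = -52*(-120) - 54 = 6240 - 54 = 6186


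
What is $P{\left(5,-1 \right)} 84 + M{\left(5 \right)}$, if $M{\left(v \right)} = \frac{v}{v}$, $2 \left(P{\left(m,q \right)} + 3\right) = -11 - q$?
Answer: $-671$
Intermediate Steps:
$P{\left(m,q \right)} = - \frac{17}{2} - \frac{q}{2}$ ($P{\left(m,q \right)} = -3 + \frac{-11 - q}{2} = -3 - \left(\frac{11}{2} + \frac{q}{2}\right) = - \frac{17}{2} - \frac{q}{2}$)
$M{\left(v \right)} = 1$
$P{\left(5,-1 \right)} 84 + M{\left(5 \right)} = \left(- \frac{17}{2} - - \frac{1}{2}\right) 84 + 1 = \left(- \frac{17}{2} + \frac{1}{2}\right) 84 + 1 = \left(-8\right) 84 + 1 = -672 + 1 = -671$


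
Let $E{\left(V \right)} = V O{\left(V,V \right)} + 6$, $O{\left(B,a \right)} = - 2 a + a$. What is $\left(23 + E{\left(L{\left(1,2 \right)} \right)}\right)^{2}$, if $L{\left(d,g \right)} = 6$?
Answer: $49$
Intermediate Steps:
$O{\left(B,a \right)} = - a$
$E{\left(V \right)} = 6 - V^{2}$ ($E{\left(V \right)} = V \left(- V\right) + 6 = - V^{2} + 6 = 6 - V^{2}$)
$\left(23 + E{\left(L{\left(1,2 \right)} \right)}\right)^{2} = \left(23 + \left(6 - 6^{2}\right)\right)^{2} = \left(23 + \left(6 - 36\right)\right)^{2} = \left(23 - 30\right)^{2} = \left(-7\right)^{2} = 49$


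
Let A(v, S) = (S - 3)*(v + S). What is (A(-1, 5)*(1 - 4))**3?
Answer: -13824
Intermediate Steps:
A(v, S) = (-3 + S)*(S + v)
(A(-1, 5)*(1 - 4))**3 = ((5**2 - 3*5 - 3*(-1) + 5*(-1))*(1 - 4))**3 = ((25 - 15 + 3 - 5)*(-3))**3 = (8*(-3))**3 = (-24)**3 = -13824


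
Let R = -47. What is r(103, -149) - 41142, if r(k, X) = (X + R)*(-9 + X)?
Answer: -10174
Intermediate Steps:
r(k, X) = (-47 + X)*(-9 + X) (r(k, X) = (X - 47)*(-9 + X) = (-47 + X)*(-9 + X))
r(103, -149) - 41142 = (423 + (-149)**2 - 56*(-149)) - 41142 = (423 + 22201 + 8344) - 41142 = 30968 - 41142 = -10174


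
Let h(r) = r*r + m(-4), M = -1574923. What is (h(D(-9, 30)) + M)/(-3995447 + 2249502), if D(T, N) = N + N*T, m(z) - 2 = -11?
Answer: 1517332/1745945 ≈ 0.86906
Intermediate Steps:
m(z) = -9 (m(z) = 2 - 11 = -9)
h(r) = -9 + r² (h(r) = r*r - 9 = r² - 9 = -9 + r²)
(h(D(-9, 30)) + M)/(-3995447 + 2249502) = ((-9 + (30*(1 - 9))²) - 1574923)/(-3995447 + 2249502) = ((-9 + (30*(-8))²) - 1574923)/(-1745945) = ((-9 + (-240)²) - 1574923)*(-1/1745945) = ((-9 + 57600) - 1574923)*(-1/1745945) = (57591 - 1574923)*(-1/1745945) = -1517332*(-1/1745945) = 1517332/1745945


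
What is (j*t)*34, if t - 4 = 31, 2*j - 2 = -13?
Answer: -6545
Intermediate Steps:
j = -11/2 (j = 1 + (½)*(-13) = 1 - 13/2 = -11/2 ≈ -5.5000)
t = 35 (t = 4 + 31 = 35)
(j*t)*34 = -11/2*35*34 = -385/2*34 = -6545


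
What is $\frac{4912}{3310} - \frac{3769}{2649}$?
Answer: $\frac{268249}{4384095} \approx 0.061187$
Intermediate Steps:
$\frac{4912}{3310} - \frac{3769}{2649} = 4912 \cdot \frac{1}{3310} - \frac{3769}{2649} = \frac{2456}{1655} - \frac{3769}{2649} = \frac{268249}{4384095}$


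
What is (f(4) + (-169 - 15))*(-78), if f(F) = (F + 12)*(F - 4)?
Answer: 14352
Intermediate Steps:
f(F) = (-4 + F)*(12 + F) (f(F) = (12 + F)*(-4 + F) = (-4 + F)*(12 + F))
(f(4) + (-169 - 15))*(-78) = ((-48 + 4² + 8*4) + (-169 - 15))*(-78) = ((-48 + 16 + 32) - 184)*(-78) = (0 - 184)*(-78) = -184*(-78) = 14352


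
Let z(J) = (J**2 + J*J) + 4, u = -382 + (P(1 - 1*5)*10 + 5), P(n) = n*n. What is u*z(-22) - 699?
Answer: -211623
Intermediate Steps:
P(n) = n**2
u = -217 (u = -382 + ((1 - 1*5)**2*10 + 5) = -382 + ((1 - 5)**2*10 + 5) = -382 + ((-4)**2*10 + 5) = -382 + (16*10 + 5) = -382 + (160 + 5) = -382 + 165 = -217)
z(J) = 4 + 2*J**2 (z(J) = (J**2 + J**2) + 4 = 2*J**2 + 4 = 4 + 2*J**2)
u*z(-22) - 699 = -217*(4 + 2*(-22)**2) - 699 = -217*(4 + 2*484) - 699 = -217*(4 + 968) - 699 = -217*972 - 699 = -210924 - 699 = -211623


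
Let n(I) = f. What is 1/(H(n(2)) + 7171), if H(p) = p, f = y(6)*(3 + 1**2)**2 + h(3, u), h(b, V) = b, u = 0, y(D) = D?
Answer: 1/7270 ≈ 0.00013755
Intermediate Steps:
f = 99 (f = 6*(3 + 1**2)**2 + 3 = 6*(3 + 1)**2 + 3 = 6*4**2 + 3 = 6*16 + 3 = 96 + 3 = 99)
n(I) = 99
1/(H(n(2)) + 7171) = 1/(99 + 7171) = 1/7270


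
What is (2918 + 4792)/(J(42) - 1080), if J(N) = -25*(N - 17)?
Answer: -1542/341 ≈ -4.5220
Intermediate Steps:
J(N) = 425 - 25*N (J(N) = -25*(-17 + N) = 425 - 25*N)
(2918 + 4792)/(J(42) - 1080) = (2918 + 4792)/((425 - 25*42) - 1080) = 7710/((425 - 1050) - 1080) = 7710/(-625 - 1080) = 7710/(-1705) = 7710*(-1/1705) = -1542/341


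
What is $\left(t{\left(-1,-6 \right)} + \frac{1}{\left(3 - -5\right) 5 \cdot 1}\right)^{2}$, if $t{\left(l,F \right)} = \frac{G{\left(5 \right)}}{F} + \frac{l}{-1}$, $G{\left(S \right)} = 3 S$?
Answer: $\frac{3481}{1600} \approx 2.1756$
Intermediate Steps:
$t{\left(l,F \right)} = - l + \frac{15}{F}$ ($t{\left(l,F \right)} = \frac{3 \cdot 5}{F} + \frac{l}{-1} = \frac{15}{F} + l \left(-1\right) = \frac{15}{F} - l = - l + \frac{15}{F}$)
$\left(t{\left(-1,-6 \right)} + \frac{1}{\left(3 - -5\right) 5 \cdot 1}\right)^{2} = \left(\left(\left(-1\right) \left(-1\right) + \frac{15}{-6}\right) + \frac{1}{\left(3 - -5\right) 5 \cdot 1}\right)^{2} = \left(\left(1 + 15 \left(- \frac{1}{6}\right)\right) + \frac{1}{\left(3 + 5\right) 5 \cdot 1}\right)^{2} = \left(\left(1 - \frac{5}{2}\right) + \frac{1}{8 \cdot 5 \cdot 1}\right)^{2} = \left(- \frac{3}{2} + \frac{1}{40 \cdot 1}\right)^{2} = \left(- \frac{3}{2} + \frac{1}{40}\right)^{2} = \left(- \frac{59}{40}\right)^{2} = \frac{3481}{1600}$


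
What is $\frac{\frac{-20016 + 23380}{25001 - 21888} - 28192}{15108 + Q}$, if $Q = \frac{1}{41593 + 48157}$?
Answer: $- \frac{7876310297000}{4221050562113} \approx -1.866$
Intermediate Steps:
$Q = \frac{1}{89750} \approx 1.1142 \cdot 10^{-5}$
$\frac{\frac{-20016 + 23380}{25001 - 21888} - 28192}{15108 + Q} = \frac{\frac{-20016 + 23380}{25001 - 21888} - 28192}{15108 + \frac{1}{89750}} = \frac{\frac{3364}{3113} - 28192}{\frac{1355943001}{89750}} = \left(3364 \cdot \frac{1}{3113} - 28192\right) \frac{89750}{1355943001} = \left(\frac{3364}{3113} - 28192\right) \frac{89750}{1355943001} = \left(- \frac{87758332}{3113}\right) \frac{89750}{1355943001} = - \frac{7876310297000}{4221050562113}$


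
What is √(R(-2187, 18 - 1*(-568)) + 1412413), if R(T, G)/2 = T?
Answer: √1408039 ≈ 1186.6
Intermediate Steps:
R(T, G) = 2*T
√(R(-2187, 18 - 1*(-568)) + 1412413) = √(2*(-2187) + 1412413) = √(-4374 + 1412413) = √1408039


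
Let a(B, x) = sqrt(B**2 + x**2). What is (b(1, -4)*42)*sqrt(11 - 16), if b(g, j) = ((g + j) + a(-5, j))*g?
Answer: 42*I*sqrt(5)*(-3 + sqrt(41)) ≈ 319.6*I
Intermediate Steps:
b(g, j) = g*(g + j + sqrt(25 + j**2)) (b(g, j) = ((g + j) + sqrt((-5)**2 + j**2))*g = ((g + j) + sqrt(25 + j**2))*g = (g + j + sqrt(25 + j**2))*g = g*(g + j + sqrt(25 + j**2)))
(b(1, -4)*42)*sqrt(11 - 16) = ((1*(1 - 4 + sqrt(25 + (-4)**2)))*42)*sqrt(11 - 16) = ((1*(1 - 4 + sqrt(25 + 16)))*42)*sqrt(-5) = ((1*(1 - 4 + sqrt(41)))*42)*(I*sqrt(5)) = ((1*(-3 + sqrt(41)))*42)*(I*sqrt(5)) = ((-3 + sqrt(41))*42)*(I*sqrt(5)) = (-126 + 42*sqrt(41))*(I*sqrt(5)) = I*sqrt(5)*(-126 + 42*sqrt(41))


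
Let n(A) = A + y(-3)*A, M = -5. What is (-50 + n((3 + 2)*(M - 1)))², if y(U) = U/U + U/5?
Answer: 8464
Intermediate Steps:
y(U) = 1 + U/5 (y(U) = 1 + U*(⅕) = 1 + U/5)
n(A) = 7*A/5 (n(A) = A + (1 + (⅕)*(-3))*A = A + (1 - ⅗)*A = A + 2*A/5 = 7*A/5)
(-50 + n((3 + 2)*(M - 1)))² = (-50 + 7*((3 + 2)*(-5 - 1))/5)² = (-50 + 7*(5*(-6))/5)² = (-50 + (7/5)*(-30))² = (-50 - 42)² = (-92)² = 8464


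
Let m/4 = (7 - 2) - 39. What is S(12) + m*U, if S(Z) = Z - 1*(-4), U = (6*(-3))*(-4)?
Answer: -9776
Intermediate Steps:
U = 72 (U = -18*(-4) = 72)
m = -136 (m = 4*((7 - 2) - 39) = 4*(5 - 39) = 4*(-34) = -136)
S(Z) = 4 + Z (S(Z) = Z + 4 = 4 + Z)
S(12) + m*U = (4 + 12) - 136*72 = 16 - 9792 = -9776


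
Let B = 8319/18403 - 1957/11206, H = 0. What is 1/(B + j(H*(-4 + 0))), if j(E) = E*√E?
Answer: 206224018/57208043 ≈ 3.6048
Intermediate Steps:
B = 57208043/206224018 (B = 8319*(1/18403) - 1957*1/11206 = 8319/18403 - 1957/11206 = 57208043/206224018 ≈ 0.27741)
j(E) = E^(3/2)
1/(B + j(H*(-4 + 0))) = 1/(57208043/206224018 + (0*(-4 + 0))^(3/2)) = 1/(57208043/206224018 + (0*(-4))^(3/2)) = 1/(57208043/206224018 + 0^(3/2)) = 1/(57208043/206224018 + 0) = 1/(57208043/206224018) = 206224018/57208043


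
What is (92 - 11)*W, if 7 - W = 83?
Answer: -6156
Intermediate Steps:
W = -76 (W = 7 - 1*83 = 7 - 83 = -76)
(92 - 11)*W = (92 - 11)*(-76) = 81*(-76) = -6156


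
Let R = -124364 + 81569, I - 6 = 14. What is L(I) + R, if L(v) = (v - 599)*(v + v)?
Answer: -65955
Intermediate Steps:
I = 20 (I = 6 + 14 = 20)
L(v) = 2*v*(-599 + v) (L(v) = (-599 + v)*(2*v) = 2*v*(-599 + v))
R = -42795
L(I) + R = 2*20*(-599 + 20) - 42795 = 2*20*(-579) - 42795 = -23160 - 42795 = -65955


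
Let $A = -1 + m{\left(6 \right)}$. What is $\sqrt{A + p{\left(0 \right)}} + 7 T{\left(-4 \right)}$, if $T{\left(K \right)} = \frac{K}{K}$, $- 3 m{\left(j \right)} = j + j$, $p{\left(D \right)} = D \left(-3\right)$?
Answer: $7 + i \sqrt{5} \approx 7.0 + 2.2361 i$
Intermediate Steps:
$p{\left(D \right)} = - 3 D$
$m{\left(j \right)} = - \frac{2 j}{3}$ ($m{\left(j \right)} = - \frac{j + j}{3} = - \frac{2 j}{3}$)
$T{\left(K \right)} = 1$
$A = -5$ ($A = -1 - 4 = -5$)
$\sqrt{A + p{\left(0 \right)}} + 7 T{\left(-4 \right)} = \sqrt{-5 - 0} + 7 \cdot 1 = \sqrt{-5 + 0} + 7 = \sqrt{-5} + 7 = i \sqrt{5} + 7 = 7 + i \sqrt{5}$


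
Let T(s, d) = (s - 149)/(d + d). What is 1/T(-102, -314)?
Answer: 628/251 ≈ 2.5020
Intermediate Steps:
T(s, d) = (-149 + s)/(2*d) (T(s, d) = (-149 + s)/((2*d)) = (-149 + s)*(1/(2*d)) = (-149 + s)/(2*d))
1/T(-102, -314) = 1/((1/2)*(-149 - 102)/(-314)) = 1/((1/2)*(-1/314)*(-251)) = 1/(251/628) = 628/251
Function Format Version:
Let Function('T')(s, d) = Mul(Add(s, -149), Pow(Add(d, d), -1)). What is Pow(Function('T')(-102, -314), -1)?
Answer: Rational(628, 251) ≈ 2.5020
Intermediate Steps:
Function('T')(s, d) = Mul(Rational(1, 2), Pow(d, -1), Add(-149, s)) (Function('T')(s, d) = Mul(Add(-149, s), Pow(Mul(2, d), -1)) = Mul(Add(-149, s), Mul(Rational(1, 2), Pow(d, -1))) = Mul(Rational(1, 2), Pow(d, -1), Add(-149, s)))
Pow(Function('T')(-102, -314), -1) = Pow(Mul(Rational(1, 2), Pow(-314, -1), Add(-149, -102)), -1) = Pow(Mul(Rational(1, 2), Rational(-1, 314), -251), -1) = Pow(Rational(251, 628), -1) = Rational(628, 251)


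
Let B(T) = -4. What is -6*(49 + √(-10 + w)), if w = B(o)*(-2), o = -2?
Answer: -294 - 6*I*√2 ≈ -294.0 - 8.4853*I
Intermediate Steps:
w = 8 (w = -4*(-2) = 8)
-6*(49 + √(-10 + w)) = -6*(49 + √(-10 + 8)) = -6*(49 + √(-2)) = -6*(49 + I*√2) = -294 - 6*I*√2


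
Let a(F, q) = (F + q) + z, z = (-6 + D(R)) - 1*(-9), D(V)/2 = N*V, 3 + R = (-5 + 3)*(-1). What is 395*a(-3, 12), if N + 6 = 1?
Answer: 8690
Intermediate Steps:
N = -5 (N = -6 + 1 = -5)
R = -1 (R = -3 + (-5 + 3)*(-1) = -3 - 2*(-1) = -3 + 2 = -1)
D(V) = -10*V (D(V) = 2*(-5*V) = -10*V)
z = 13 (z = (-6 - 10*(-1)) - 1*(-9) = (-6 + 10) + 9 = 4 + 9 = 13)
a(F, q) = 13 + F + q (a(F, q) = (F + q) + 13 = 13 + F + q)
395*a(-3, 12) = 395*(13 - 3 + 12) = 395*22 = 8690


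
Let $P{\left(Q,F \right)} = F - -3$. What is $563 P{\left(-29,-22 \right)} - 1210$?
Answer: $-11907$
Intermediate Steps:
$P{\left(Q,F \right)} = 3 + F$ ($P{\left(Q,F \right)} = F + 3 = 3 + F$)
$563 P{\left(-29,-22 \right)} - 1210 = 563 \left(3 - 22\right) - 1210 = 563 \left(-19\right) - 1210 = -10697 - 1210 = -11907$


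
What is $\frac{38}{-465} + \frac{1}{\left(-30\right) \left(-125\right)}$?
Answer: $- \frac{9469}{116250} \approx -0.081454$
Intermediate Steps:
$\frac{38}{-465} + \frac{1}{\left(-30\right) \left(-125\right)} = 38 \left(- \frac{1}{465}\right) - - \frac{1}{3750} = - \frac{38}{465} + \frac{1}{3750} = - \frac{9469}{116250}$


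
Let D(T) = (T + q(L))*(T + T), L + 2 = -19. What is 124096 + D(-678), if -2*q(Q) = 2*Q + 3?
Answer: 1017022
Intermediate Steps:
L = -21 (L = -2 - 19 = -21)
q(Q) = -3/2 - Q (q(Q) = -(2*Q + 3)/2 = -(3 + 2*Q)/2 = -3/2 - Q)
D(T) = 2*T*(39/2 + T) (D(T) = (T + (-3/2 - 1*(-21)))*(T + T) = (T + (-3/2 + 21))*(2*T) = (T + 39/2)*(2*T) = (39/2 + T)*(2*T) = 2*T*(39/2 + T))
124096 + D(-678) = 124096 - 678*(39 + 2*(-678)) = 124096 - 678*(39 - 1356) = 124096 - 678*(-1317) = 124096 + 892926 = 1017022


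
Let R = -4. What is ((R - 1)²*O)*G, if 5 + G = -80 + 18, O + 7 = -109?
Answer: 194300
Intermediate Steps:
O = -116 (O = -7 - 109 = -116)
G = -67 (G = -5 + (-80 + 18) = -5 - 62 = -67)
((R - 1)²*O)*G = ((-4 - 1)²*(-116))*(-67) = ((-5)²*(-116))*(-67) = (25*(-116))*(-67) = -2900*(-67) = 194300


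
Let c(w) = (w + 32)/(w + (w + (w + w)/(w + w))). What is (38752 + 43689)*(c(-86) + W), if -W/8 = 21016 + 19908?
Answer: -26990497838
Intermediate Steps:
W = -327392 (W = -8*(21016 + 19908) = -8*40924 = -327392)
c(w) = (32 + w)/(1 + 2*w) (c(w) = (32 + w)/(w + (w + (2*w)/((2*w)))) = (32 + w)/(w + (w + (2*w)*(1/(2*w)))) = (32 + w)/(w + (w + 1)) = (32 + w)/(w + (1 + w)) = (32 + w)/(1 + 2*w))
(38752 + 43689)*(c(-86) + W) = (38752 + 43689)*((32 - 86)/(1 + 2*(-86)) - 327392) = 82441*(-54/(1 - 172) - 327392) = 82441*(-54/(-171) - 327392) = 82441*(-1/171*(-54) - 327392) = 82441*(6/19 - 327392) = 82441*(-6220442/19) = -26990497838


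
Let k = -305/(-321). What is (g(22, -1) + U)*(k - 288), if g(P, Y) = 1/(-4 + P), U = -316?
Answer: 524017241/5778 ≈ 90692.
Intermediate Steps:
k = 305/321 (k = -305*(-1/321) = 305/321 ≈ 0.95016)
(g(22, -1) + U)*(k - 288) = (1/(-4 + 22) - 316)*(305/321 - 288) = (1/18 - 316)*(-92143/321) = -5687/18*(-92143/321) = 524017241/5778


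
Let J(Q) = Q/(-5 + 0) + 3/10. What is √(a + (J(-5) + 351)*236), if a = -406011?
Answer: I*√8071705/5 ≈ 568.21*I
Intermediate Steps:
J(Q) = 3/10 - Q/5 (J(Q) = Q/(-5) + 3*(⅒) = Q*(-⅕) + 3/10 = -Q/5 + 3/10 = 3/10 - Q/5)
√(a + (J(-5) + 351)*236) = √(-406011 + ((3/10 - ⅕*(-5)) + 351)*236) = √(-406011 + ((3/10 + 1) + 351)*236) = √(-406011 + (13/10 + 351)*236) = √(-406011 + (3523/10)*236) = √(-406011 + 415714/5) = √(-1614341/5) = I*√8071705/5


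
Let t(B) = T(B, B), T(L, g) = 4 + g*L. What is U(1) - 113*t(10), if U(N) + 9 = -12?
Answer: -11773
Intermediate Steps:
U(N) = -21 (U(N) = -9 - 12 = -21)
T(L, g) = 4 + L*g
t(B) = 4 + B**2 (t(B) = 4 + B*B = 4 + B**2)
U(1) - 113*t(10) = -21 - 113*(4 + 10**2) = -21 - 113*(4 + 100) = -21 - 113*104 = -21 - 11752 = -11773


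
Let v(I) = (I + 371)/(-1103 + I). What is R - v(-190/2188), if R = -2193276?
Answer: -240617693243/109707 ≈ -2.1933e+6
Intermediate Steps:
v(I) = (371 + I)/(-1103 + I)
R - v(-190/2188) = -2193276 - (371 - 190/2188)/(-1103 - 190/2188) = -2193276 - (371 - 190*1/2188)/(-1103 - 190*1/2188) = -2193276 - (371 - 95/1094)/(-1103 - 95/1094) = -2193276 - 405779/((-1206777/1094)*1094) = -2193276 - (-1094)*405779/(1206777*1094) = -2193276 - 1*(-36889/109707) = -2193276 + 36889/109707 = -240617693243/109707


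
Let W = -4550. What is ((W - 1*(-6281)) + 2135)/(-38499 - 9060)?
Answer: -3866/47559 ≈ -0.081288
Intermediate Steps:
((W - 1*(-6281)) + 2135)/(-38499 - 9060) = ((-4550 - 1*(-6281)) + 2135)/(-38499 - 9060) = ((-4550 + 6281) + 2135)/(-47559) = (1731 + 2135)*(-1/47559) = 3866*(-1/47559) = -3866/47559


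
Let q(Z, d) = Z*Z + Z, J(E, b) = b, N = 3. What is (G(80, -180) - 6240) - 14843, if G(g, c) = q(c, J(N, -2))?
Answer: 11137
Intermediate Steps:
q(Z, d) = Z + Z**2 (q(Z, d) = Z**2 + Z = Z + Z**2)
G(g, c) = c*(1 + c)
(G(80, -180) - 6240) - 14843 = (-180*(1 - 180) - 6240) - 14843 = (-180*(-179) - 6240) - 14843 = (32220 - 6240) - 14843 = 25980 - 14843 = 11137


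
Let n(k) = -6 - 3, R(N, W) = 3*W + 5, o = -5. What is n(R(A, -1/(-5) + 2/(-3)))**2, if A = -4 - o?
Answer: 81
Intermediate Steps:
A = 1 (A = -4 - 1*(-5) = -4 + 5 = 1)
R(N, W) = 5 + 3*W
n(k) = -9
n(R(A, -1/(-5) + 2/(-3)))**2 = (-9)**2 = 81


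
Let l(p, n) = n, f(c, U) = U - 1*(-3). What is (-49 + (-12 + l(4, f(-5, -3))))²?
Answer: 3721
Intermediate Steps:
f(c, U) = 3 + U (f(c, U) = U + 3 = 3 + U)
(-49 + (-12 + l(4, f(-5, -3))))² = (-49 + (-12 + (3 - 3)))² = (-49 + (-12 + 0))² = (-49 - 12)² = (-61)² = 3721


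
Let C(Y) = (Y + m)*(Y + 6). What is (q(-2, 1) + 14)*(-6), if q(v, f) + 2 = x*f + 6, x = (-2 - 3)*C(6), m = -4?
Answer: 612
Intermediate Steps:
C(Y) = (-4 + Y)*(6 + Y) (C(Y) = (Y - 4)*(Y + 6) = (-4 + Y)*(6 + Y))
x = -120 (x = (-2 - 3)*(-24 + 6² + 2*6) = -5*(-24 + 36 + 12) = -5*24 = -120)
q(v, f) = 4 - 120*f (q(v, f) = -2 + (-120*f + 6) = -2 + (6 - 120*f) = 4 - 120*f)
(q(-2, 1) + 14)*(-6) = ((4 - 120*1) + 14)*(-6) = ((4 - 120) + 14)*(-6) = (-116 + 14)*(-6) = -102*(-6) = 612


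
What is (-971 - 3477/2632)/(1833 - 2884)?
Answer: 2559149/2766232 ≈ 0.92514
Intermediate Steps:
(-971 - 3477/2632)/(1833 - 2884) = (-971 - 3477*1/2632)/(-1051) = (-971 - 3477/2632)*(-1/1051) = -2559149/2632*(-1/1051) = 2559149/2766232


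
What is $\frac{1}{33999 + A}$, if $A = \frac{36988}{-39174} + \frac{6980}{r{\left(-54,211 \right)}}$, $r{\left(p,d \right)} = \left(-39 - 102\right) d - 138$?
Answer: $\frac{195145281}{6634514580577} \approx 2.9414 \cdot 10^{-5}$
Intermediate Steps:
$r{\left(p,d \right)} = -138 - 141 d$ ($r{\left(p,d \right)} = \left(-39 - 102\right) d - 138 = - 141 d - 138 = -138 - 141 d$)
$A = - \frac{229828142}{195145281}$ ($A = \frac{36988}{-39174} + \frac{6980}{-138 - 29751} = 36988 \left(- \frac{1}{39174}\right) + \frac{6980}{-138 - 29751} = - \frac{18494}{19587} + \frac{6980}{-29889} = - \frac{18494}{19587} + 6980 \left(- \frac{1}{29889}\right) = - \frac{18494}{19587} - \frac{6980}{29889} = - \frac{229828142}{195145281} \approx -1.1777$)
$\frac{1}{33999 + A} = \frac{1}{33999 - \frac{229828142}{195145281}} = \frac{1}{\frac{6634514580577}{195145281}} = \frac{195145281}{6634514580577}$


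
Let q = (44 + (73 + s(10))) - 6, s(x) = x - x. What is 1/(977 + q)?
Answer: 1/1088 ≈ 0.00091912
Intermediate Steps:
s(x) = 0
q = 111 (q = (44 + (73 + 0)) - 6 = (44 + 73) - 6 = 117 - 6 = 111)
1/(977 + q) = 1/(977 + 111) = 1/1088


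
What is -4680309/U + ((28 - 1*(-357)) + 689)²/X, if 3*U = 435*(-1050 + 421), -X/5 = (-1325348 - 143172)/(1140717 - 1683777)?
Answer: -285485276493957/3348409165 ≈ -85260.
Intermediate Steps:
X = -367130/27153 (X = -5*(-1325348 - 143172)/(1140717 - 1683777) = -(-7342600)/(-543060) = -(-7342600)*(-1)/543060 = -5*73426/27153 = -367130/27153 ≈ -13.521)
U = -91205 (U = (435*(-1050 + 421))/3 = (435*(-629))/3 = (⅓)*(-273615) = -91205)
-4680309/U + ((28 - 1*(-357)) + 689)²/X = -4680309/(-91205) + ((28 - 1*(-357)) + 689)²/(-367130/27153) = -4680309*(-1/91205) + ((28 + 357) + 689)²*(-27153/367130) = 4680309/91205 + (385 + 689)²*(-27153/367130) = 4680309/91205 + 1074²*(-27153/367130) = 4680309/91205 + 1153476*(-27153/367130) = 4680309/91205 - 15660166914/183565 = -285485276493957/3348409165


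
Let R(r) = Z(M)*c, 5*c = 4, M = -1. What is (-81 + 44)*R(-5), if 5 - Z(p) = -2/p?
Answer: -444/5 ≈ -88.800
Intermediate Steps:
c = ⅘ (c = (⅕)*4 = ⅘ ≈ 0.80000)
Z(p) = 5 + 2/p (Z(p) = 5 - (-2)/p = 5 + 2/p)
R(r) = 12/5 (R(r) = (5 + 2/(-1))*(⅘) = (5 + 2*(-1))*(⅘) = (5 - 2)*(⅘) = 3*(⅘) = 12/5)
(-81 + 44)*R(-5) = (-81 + 44)*(12/5) = -37*12/5 = -444/5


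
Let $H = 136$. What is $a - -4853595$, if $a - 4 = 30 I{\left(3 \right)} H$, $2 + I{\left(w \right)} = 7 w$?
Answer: $4931119$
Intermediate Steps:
$I{\left(w \right)} = -2 + 7 w$
$a = 77524$ ($a = 4 + 30 \left(-2 + 7 \cdot 3\right) 136 = 4 + 30 \left(-2 + 21\right) 136 = 4 + 30 \cdot 19 \cdot 136 = 4 + 570 \cdot 136 = 4 + 77520 = 77524$)
$a - -4853595 = 77524 - -4853595 = 77524 + 4853595 = 4931119$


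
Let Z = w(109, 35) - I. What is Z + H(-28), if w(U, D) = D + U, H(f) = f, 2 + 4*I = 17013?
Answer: -16547/4 ≈ -4136.8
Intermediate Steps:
I = 17011/4 (I = -½ + (¼)*17013 = -½ + 17013/4 = 17011/4 ≈ 4252.8)
Z = -16435/4 (Z = (35 + 109) - 1*17011/4 = 144 - 17011/4 = -16435/4 ≈ -4108.8)
Z + H(-28) = -16435/4 - 28 = -16547/4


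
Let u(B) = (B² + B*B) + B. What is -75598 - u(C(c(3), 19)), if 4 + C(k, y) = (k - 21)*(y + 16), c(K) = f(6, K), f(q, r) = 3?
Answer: -878876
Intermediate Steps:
c(K) = 3
C(k, y) = -4 + (-21 + k)*(16 + y) (C(k, y) = -4 + (k - 21)*(y + 16) = -4 + (-21 + k)*(16 + y))
u(B) = B + 2*B² (u(B) = (B² + B²) + B = 2*B² + B = B + 2*B²)
-75598 - u(C(c(3), 19)) = -75598 - (-340 - 21*19 + 16*3 + 3*19)*(1 + 2*(-340 - 21*19 + 16*3 + 3*19)) = -75598 - (-340 - 399 + 48 + 57)*(1 + 2*(-340 - 399 + 48 + 57)) = -75598 - (-634)*(1 + 2*(-634)) = -75598 - (-634)*(1 - 1268) = -75598 - (-634)*(-1267) = -75598 - 1*803278 = -75598 - 803278 = -878876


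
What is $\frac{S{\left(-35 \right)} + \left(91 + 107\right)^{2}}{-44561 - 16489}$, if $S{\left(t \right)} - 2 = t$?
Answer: $- \frac{1187}{1850} \approx -0.64162$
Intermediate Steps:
$S{\left(t \right)} = 2 + t$
$\frac{S{\left(-35 \right)} + \left(91 + 107\right)^{2}}{-44561 - 16489} = \frac{\left(2 - 35\right) + \left(91 + 107\right)^{2}}{-44561 - 16489} = \frac{-33 + 198^{2}}{-61050} = \left(-33 + 39204\right) \left(- \frac{1}{61050}\right) = 39171 \left(- \frac{1}{61050}\right) = - \frac{1187}{1850}$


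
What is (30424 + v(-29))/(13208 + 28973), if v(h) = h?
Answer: 30395/42181 ≈ 0.72058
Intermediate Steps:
(30424 + v(-29))/(13208 + 28973) = (30424 - 29)/(13208 + 28973) = 30395/42181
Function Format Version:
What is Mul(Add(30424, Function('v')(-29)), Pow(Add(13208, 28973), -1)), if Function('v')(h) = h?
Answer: Rational(30395, 42181) ≈ 0.72058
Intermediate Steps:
Mul(Add(30424, Function('v')(-29)), Pow(Add(13208, 28973), -1)) = Mul(Add(30424, -29), Pow(Add(13208, 28973), -1)) = Mul(30395, Pow(42181, -1)) = Mul(30395, Rational(1, 42181)) = Rational(30395, 42181)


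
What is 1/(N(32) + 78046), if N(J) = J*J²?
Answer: 1/110814 ≈ 9.0241e-6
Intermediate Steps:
N(J) = J³
1/(N(32) + 78046) = 1/(32³ + 78046) = 1/(32768 + 78046) = 1/110814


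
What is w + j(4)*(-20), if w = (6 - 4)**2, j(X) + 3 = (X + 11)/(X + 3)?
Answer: 148/7 ≈ 21.143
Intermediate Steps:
j(X) = -3 + (11 + X)/(3 + X) (j(X) = -3 + (X + 11)/(X + 3) = -3 + (11 + X)/(3 + X))
w = 4 (w = 2**2 = 4)
w + j(4)*(-20) = 4 + (2*(1 - 1*4)/(3 + 4))*(-20) = 4 + (2*(1 - 4)/7)*(-20) = 4 + (2*(1/7)*(-3))*(-20) = 4 - 6/7*(-20) = 4 + 120/7 = 148/7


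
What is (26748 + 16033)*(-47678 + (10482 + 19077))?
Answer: -775148939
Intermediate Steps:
(26748 + 16033)*(-47678 + (10482 + 19077)) = 42781*(-47678 + 29559) = 42781*(-18119) = -775148939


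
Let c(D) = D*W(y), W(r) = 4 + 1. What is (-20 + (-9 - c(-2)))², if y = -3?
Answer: 361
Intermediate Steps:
W(r) = 5
c(D) = 5*D (c(D) = D*5 = 5*D)
(-20 + (-9 - c(-2)))² = (-20 + (-9 - 5*(-2)))² = (-20 + (-9 - 1*(-10)))² = (-20 + (-9 + 10))² = (-20 + 1)² = (-19)² = 361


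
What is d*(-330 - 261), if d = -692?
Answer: 408972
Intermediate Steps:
d*(-330 - 261) = -692*(-330 - 261) = -692*(-591) = 408972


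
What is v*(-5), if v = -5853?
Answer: 29265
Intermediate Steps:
v*(-5) = -5853*(-5) = 29265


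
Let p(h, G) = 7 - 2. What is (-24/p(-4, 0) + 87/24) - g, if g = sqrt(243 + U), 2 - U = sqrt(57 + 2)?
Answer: -47/40 - sqrt(245 - sqrt(59)) ≈ -16.580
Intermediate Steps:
p(h, G) = 5
U = 2 - sqrt(59) (U = 2 - sqrt(57 + 2) = 2 - sqrt(59) ≈ -5.6811)
g = sqrt(245 - sqrt(59)) (g = sqrt(243 + (2 - sqrt(59))) = sqrt(245 - sqrt(59)) ≈ 15.405)
(-24/p(-4, 0) + 87/24) - g = (-24/5 + 87/24) - sqrt(245 - sqrt(59)) = (-24*1/5 + 87*(1/24)) - sqrt(245 - sqrt(59)) = (-24/5 + 29/8) - sqrt(245 - sqrt(59)) = -47/40 - sqrt(245 - sqrt(59))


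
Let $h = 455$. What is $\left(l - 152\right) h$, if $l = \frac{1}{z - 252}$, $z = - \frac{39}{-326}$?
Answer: $- \frac{5679083410}{82113} \approx -69162.0$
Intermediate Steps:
$z = \frac{39}{326}$ ($z = \left(-39\right) \left(- \frac{1}{326}\right) = \frac{39}{326} \approx 0.11963$)
$l = - \frac{326}{82113}$ ($l = \frac{1}{\frac{39}{326} - 252} = \frac{1}{- \frac{82113}{326}} = - \frac{326}{82113} \approx -0.0039701$)
$\left(l - 152\right) h = \left(- \frac{326}{82113} - 152\right) 455 = \left(- \frac{12481502}{82113}\right) 455 = - \frac{5679083410}{82113}$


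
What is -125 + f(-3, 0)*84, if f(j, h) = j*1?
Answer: -377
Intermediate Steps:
f(j, h) = j
-125 + f(-3, 0)*84 = -125 - 3*84 = -125 - 252 = -377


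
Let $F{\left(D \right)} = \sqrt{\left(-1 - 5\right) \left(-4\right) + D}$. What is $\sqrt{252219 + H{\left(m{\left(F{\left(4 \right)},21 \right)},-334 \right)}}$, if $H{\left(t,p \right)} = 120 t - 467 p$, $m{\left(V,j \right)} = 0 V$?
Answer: $\sqrt{408197} \approx 638.9$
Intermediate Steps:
$F{\left(D \right)} = \sqrt{24 + D}$ ($F{\left(D \right)} = \sqrt{\left(-6\right) \left(-4\right) + D} = \sqrt{24 + D}$)
$m{\left(V,j \right)} = 0$
$H{\left(t,p \right)} = - 467 p + 120 t$
$\sqrt{252219 + H{\left(m{\left(F{\left(4 \right)},21 \right)},-334 \right)}} = \sqrt{252219 + \left(\left(-467\right) \left(-334\right) + 120 \cdot 0\right)} = \sqrt{252219 + \left(155978 + 0\right)} = \sqrt{252219 + 155978} = \sqrt{408197}$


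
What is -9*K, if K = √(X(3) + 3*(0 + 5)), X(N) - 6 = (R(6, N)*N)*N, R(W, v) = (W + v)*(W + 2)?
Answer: -9*√669 ≈ -232.79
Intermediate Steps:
R(W, v) = (2 + W)*(W + v) (R(W, v) = (W + v)*(2 + W) = (2 + W)*(W + v))
X(N) = 6 + N²*(48 + 8*N) (X(N) = 6 + ((6² + 2*6 + 2*N + 6*N)*N)*N = 6 + ((36 + 12 + 2*N + 6*N)*N)*N = 6 + ((48 + 8*N)*N)*N = 6 + (N*(48 + 8*N))*N = 6 + N²*(48 + 8*N))
K = √669 (K = √((6 + 8*3²*(6 + 3)) + 3*(0 + 5)) = √((6 + 8*9*9) + 3*5) = √((6 + 648) + 15) = √(654 + 15) = √669 ≈ 25.865)
-9*K = -9*√669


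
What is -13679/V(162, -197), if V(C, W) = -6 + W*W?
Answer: -13679/38803 ≈ -0.35252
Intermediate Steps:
V(C, W) = -6 + W**2
-13679/V(162, -197) = -13679/(-6 + (-197)**2) = -13679/(-6 + 38809) = -13679/38803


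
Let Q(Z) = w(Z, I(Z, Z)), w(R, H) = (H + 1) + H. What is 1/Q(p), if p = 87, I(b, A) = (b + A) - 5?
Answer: 1/339 ≈ 0.0029499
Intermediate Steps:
I(b, A) = -5 + A + b (I(b, A) = (A + b) - 5 = -5 + A + b)
w(R, H) = 1 + 2*H (w(R, H) = (1 + H) + H = 1 + 2*H)
Q(Z) = -9 + 4*Z (Q(Z) = 1 + 2*(-5 + Z + Z) = 1 + 2*(-5 + 2*Z) = 1 + (-10 + 4*Z) = -9 + 4*Z)
1/Q(p) = 1/(-9 + 4*87) = 1/(-9 + 348) = 1/339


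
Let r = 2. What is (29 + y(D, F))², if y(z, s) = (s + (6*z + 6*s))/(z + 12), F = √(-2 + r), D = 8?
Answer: 24649/25 ≈ 985.96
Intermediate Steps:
F = 0 (F = √(-2 + 2) = √0 = 0)
y(z, s) = (6*z + 7*s)/(12 + z) (y(z, s) = (s + (6*s + 6*z))/(12 + z) = (6*z + 7*s)/(12 + z))
(29 + y(D, F))² = (29 + (6*8 + 7*0)/(12 + 8))² = (29 + (48 + 0)/20)² = (29 + (1/20)*48)² = (29 + 12/5)² = (157/5)² = 24649/25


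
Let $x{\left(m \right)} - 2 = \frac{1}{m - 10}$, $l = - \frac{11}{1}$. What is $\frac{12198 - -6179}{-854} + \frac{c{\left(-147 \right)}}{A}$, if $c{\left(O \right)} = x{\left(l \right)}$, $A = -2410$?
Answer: $- \frac{33217678}{1543605} \approx -21.52$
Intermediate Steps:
$l = -11$ ($l = \left(-11\right) 1 = -11$)
$x{\left(m \right)} = 2 + \frac{1}{-10 + m}$ ($x{\left(m \right)} = 2 + \frac{1}{m - 10} = 2 + \frac{1}{-10 + m}$)
$c{\left(O \right)} = \frac{41}{21}$ ($c{\left(O \right)} = \frac{-19 + 2 \left(-11\right)}{-10 - 11} = \frac{-19 - 22}{-21} = \left(- \frac{1}{21}\right) \left(-41\right) = \frac{41}{21}$)
$\frac{12198 - -6179}{-854} + \frac{c{\left(-147 \right)}}{A} = \frac{12198 - -6179}{-854} + \frac{41}{21 \left(-2410\right)} = \left(12198 + 6179\right) \left(- \frac{1}{854}\right) + \frac{41}{21} \left(- \frac{1}{2410}\right) = 18377 \left(- \frac{1}{854}\right) - \frac{41}{50610} = - \frac{18377}{854} - \frac{41}{50610} = - \frac{33217678}{1543605}$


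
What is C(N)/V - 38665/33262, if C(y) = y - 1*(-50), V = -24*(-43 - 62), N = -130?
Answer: -2502419/2095506 ≈ -1.1942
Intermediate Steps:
V = 2520 (V = -24*(-105) = 2520)
C(y) = 50 + y (C(y) = y + 50 = 50 + y)
C(N)/V - 38665/33262 = (50 - 130)/2520 - 38665/33262 = -80*1/2520 - 38665*1/33262 = -2/63 - 38665/33262 = -2502419/2095506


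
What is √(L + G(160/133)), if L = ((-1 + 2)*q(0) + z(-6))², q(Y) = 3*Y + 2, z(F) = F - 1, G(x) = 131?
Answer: 2*√39 ≈ 12.490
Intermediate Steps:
z(F) = -1 + F
q(Y) = 2 + 3*Y
L = 25 (L = ((-1 + 2)*(2 + 3*0) + (-1 - 6))² = (1*(2 + 0) - 7)² = (1*2 - 7)² = (2 - 7)² = (-5)² = 25)
√(L + G(160/133)) = √(25 + 131) = √156 = 2*√39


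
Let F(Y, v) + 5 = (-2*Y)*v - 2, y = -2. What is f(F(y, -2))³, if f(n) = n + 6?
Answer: -729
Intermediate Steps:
F(Y, v) = -7 - 2*Y*v (F(Y, v) = -5 + ((-2*Y)*v - 2) = -5 + (-2*Y*v - 2) = -5 + (-2 - 2*Y*v) = -7 - 2*Y*v)
f(n) = 6 + n
f(F(y, -2))³ = (6 + (-7 - 2*(-2)*(-2)))³ = (6 + (-7 - 8))³ = (6 - 15)³ = (-9)³ = -729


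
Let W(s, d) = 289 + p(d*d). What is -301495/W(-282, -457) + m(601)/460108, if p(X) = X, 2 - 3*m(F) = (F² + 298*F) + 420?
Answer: -88207542721/48113033452 ≈ -1.8333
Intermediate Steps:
m(F) = -418/3 - 298*F/3 - F²/3 (m(F) = ⅔ - ((F² + 298*F) + 420)/3 = ⅔ - (420 + F² + 298*F)/3 = ⅔ + (-140 - 298*F/3 - F²/3) = -418/3 - 298*F/3 - F²/3)
W(s, d) = 289 + d² (W(s, d) = 289 + d*d = 289 + d²)
-301495/W(-282, -457) + m(601)/460108 = -301495/(289 + (-457)²) + (-418/3 - 298/3*601 - ⅓*601²)/460108 = -301495/(289 + 208849) + (-418/3 - 179098/3 - ⅓*361201)*(1/460108) = -301495/209138 + (-418/3 - 179098/3 - 361201/3)*(1/460108) = -301495*1/209138 - 180239*1/460108 = -301495/209138 - 180239/460108 = -88207542721/48113033452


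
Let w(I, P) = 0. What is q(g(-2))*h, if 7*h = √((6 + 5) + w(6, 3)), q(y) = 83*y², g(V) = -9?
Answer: 6723*√11/7 ≈ 3185.4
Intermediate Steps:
h = √11/7 (h = √((6 + 5) + 0)/7 = √(11 + 0)/7 = √11/7 ≈ 0.47380)
q(g(-2))*h = (83*(-9)²)*(√11/7) = (83*81)*(√11/7) = 6723*(√11/7) = 6723*√11/7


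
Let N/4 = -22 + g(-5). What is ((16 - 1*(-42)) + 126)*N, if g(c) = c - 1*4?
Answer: -22816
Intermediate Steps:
g(c) = -4 + c (g(c) = c - 4 = -4 + c)
N = -124 (N = 4*(-22 + (-4 - 5)) = 4*(-22 - 9) = 4*(-31) = -124)
((16 - 1*(-42)) + 126)*N = ((16 - 1*(-42)) + 126)*(-124) = ((16 + 42) + 126)*(-124) = (58 + 126)*(-124) = 184*(-124) = -22816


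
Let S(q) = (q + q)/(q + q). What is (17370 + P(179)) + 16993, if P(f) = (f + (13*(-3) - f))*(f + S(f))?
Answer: 27343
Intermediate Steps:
S(q) = 1 (S(q) = (2*q)/((2*q)) = (2*q)*(1/(2*q)) = 1)
P(f) = -39 - 39*f (P(f) = (f + (13*(-3) - f))*(f + 1) = (f + (-39 - f))*(1 + f) = -39*(1 + f) = -39 - 39*f)
(17370 + P(179)) + 16993 = (17370 + (-39 - 39*179)) + 16993 = (17370 + (-39 - 6981)) + 16993 = (17370 - 7020) + 16993 = 10350 + 16993 = 27343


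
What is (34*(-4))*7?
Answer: -952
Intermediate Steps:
(34*(-4))*7 = -136*7 = -952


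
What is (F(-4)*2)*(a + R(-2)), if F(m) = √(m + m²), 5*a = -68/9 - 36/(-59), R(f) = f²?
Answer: 27728*√3/2655 ≈ 18.089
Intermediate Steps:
a = -3688/2655 (a = (-68/9 - 36/(-59))/5 = (-68*⅑ - 36*(-1/59))/5 = (-68/9 + 36/59)/5 = (⅕)*(-3688/531) = -3688/2655 ≈ -1.3891)
(F(-4)*2)*(a + R(-2)) = (√(-4*(1 - 4))*2)*(-3688/2655 + (-2)²) = (√(-4*(-3))*2)*(-3688/2655 + 4) = (√12*2)*(6932/2655) = ((2*√3)*2)*(6932/2655) = (4*√3)*(6932/2655) = 27728*√3/2655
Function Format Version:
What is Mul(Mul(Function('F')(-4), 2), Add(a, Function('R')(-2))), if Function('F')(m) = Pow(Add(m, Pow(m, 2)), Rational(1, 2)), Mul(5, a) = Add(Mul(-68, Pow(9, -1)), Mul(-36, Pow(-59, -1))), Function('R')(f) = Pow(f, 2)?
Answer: Mul(Rational(27728, 2655), Pow(3, Rational(1, 2))) ≈ 18.089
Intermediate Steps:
a = Rational(-3688, 2655) (a = Mul(Rational(1, 5), Add(Mul(-68, Pow(9, -1)), Mul(-36, Pow(-59, -1)))) = Mul(Rational(1, 5), Add(Mul(-68, Rational(1, 9)), Mul(-36, Rational(-1, 59)))) = Mul(Rational(1, 5), Add(Rational(-68, 9), Rational(36, 59))) = Mul(Rational(1, 5), Rational(-3688, 531)) = Rational(-3688, 2655) ≈ -1.3891)
Mul(Mul(Function('F')(-4), 2), Add(a, Function('R')(-2))) = Mul(Mul(Pow(Mul(-4, Add(1, -4)), Rational(1, 2)), 2), Add(Rational(-3688, 2655), Pow(-2, 2))) = Mul(Mul(Pow(Mul(-4, -3), Rational(1, 2)), 2), Add(Rational(-3688, 2655), 4)) = Mul(Mul(Pow(12, Rational(1, 2)), 2), Rational(6932, 2655)) = Mul(Mul(Mul(2, Pow(3, Rational(1, 2))), 2), Rational(6932, 2655)) = Mul(Mul(4, Pow(3, Rational(1, 2))), Rational(6932, 2655)) = Mul(Rational(27728, 2655), Pow(3, Rational(1, 2)))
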